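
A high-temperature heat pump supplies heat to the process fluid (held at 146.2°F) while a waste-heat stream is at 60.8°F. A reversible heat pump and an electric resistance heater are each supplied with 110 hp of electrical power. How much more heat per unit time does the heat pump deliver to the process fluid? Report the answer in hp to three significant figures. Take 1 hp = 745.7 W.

670 hp

In absolute terms T_C = 289.15 K and T_H = 336.59 K, so ΔT = 47.44 K.
COP_Carnot = T_H/ΔT = 336.59/47.44 = 7.094.
The heat pump delivers Q̇_H = COP × Ẇ = 780.4 hp; the resistance heater delivers Ẇ = 110.0 hp.
Extra = (COP − 1)·Ẇ = 670.4 hp.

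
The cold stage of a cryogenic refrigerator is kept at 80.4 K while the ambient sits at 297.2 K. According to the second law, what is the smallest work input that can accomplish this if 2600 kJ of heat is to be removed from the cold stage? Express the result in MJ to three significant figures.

The reservoir spacing is ΔT = 297.2 − 80.4 = 216.8 K.
The reversible limit is COP_R = T_C/ΔT = 0.3708, so W_min = Q_C/COP = Q_C·ΔT/T_C.
W_min = 2600 × 216.8/80.40 = 7011 kJ = 7.011 MJ.

7.01 MJ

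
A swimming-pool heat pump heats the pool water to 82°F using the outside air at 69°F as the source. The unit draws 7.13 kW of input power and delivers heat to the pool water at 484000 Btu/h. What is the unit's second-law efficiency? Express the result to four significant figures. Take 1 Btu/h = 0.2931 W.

Converting, Q̇_H = 484000 Btu/h = 141.9 kW, so COP_actual = Q̇_H/Ẇ = 141.9/7.130 = 19.90.
In absolute terms T_C = 293.71 K and T_H = 300.93 K, so ΔT = 7.222 K.
COP_Carnot = T_H/ΔT = 300.93/7.222 = 41.67.
η_II = COP_actual/COP_Carnot = 19.90/41.67 = 0.4775.

0.4775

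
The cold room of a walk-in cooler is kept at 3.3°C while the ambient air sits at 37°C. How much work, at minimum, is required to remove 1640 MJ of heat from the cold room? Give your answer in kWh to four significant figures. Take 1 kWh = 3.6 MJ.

55.53 kWh

In absolute terms T_C = 276.45 K and T_H = 310.15 K, so ΔT = 33.70 K.
The reversible limit is COP_R = T_C/ΔT = 8.203, so W_min = Q_C/COP = Q_C·ΔT/T_C.
W_min = 1640 × 33.70/276.45 = 199.9 MJ = 55.53 kWh.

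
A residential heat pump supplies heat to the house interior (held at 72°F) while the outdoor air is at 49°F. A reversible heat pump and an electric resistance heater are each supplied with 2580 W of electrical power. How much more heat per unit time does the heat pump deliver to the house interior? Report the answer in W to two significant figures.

57000 W

In absolute terms T_C = 282.59 K and T_H = 295.37 K, so ΔT = 12.78 K.
COP_Carnot = T_H/ΔT = 295.37/12.78 = 23.12.
The heat pump delivers Q̇_H = COP × Ẇ = 59640 W; the resistance heater delivers Ẇ = 2580 W.
Extra = (COP − 1)·Ẇ = 57060 W.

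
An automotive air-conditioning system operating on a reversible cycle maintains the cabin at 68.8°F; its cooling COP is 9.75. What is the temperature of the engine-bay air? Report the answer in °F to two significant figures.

COP_R = T_C/(T_H − T_C) gives T_H − T_C = T_C/COP.
With T_C = 293.59 K, T_H = 293.59 × (1 + 1/9.75) = 323.71 K.
Converting, 323.71 K = 123.00°F.

120 °F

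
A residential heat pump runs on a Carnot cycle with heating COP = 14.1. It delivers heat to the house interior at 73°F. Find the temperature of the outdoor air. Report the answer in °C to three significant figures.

1.79 °C

COP_HP = T_H/(T_H − T_C) gives T_H − T_C = T_H/COP.
With T_H = 295.93 K, T_C = 295.93 × (1 − 1/14.1) = 274.94 K.
Converting, 274.94 K = 1.79°C.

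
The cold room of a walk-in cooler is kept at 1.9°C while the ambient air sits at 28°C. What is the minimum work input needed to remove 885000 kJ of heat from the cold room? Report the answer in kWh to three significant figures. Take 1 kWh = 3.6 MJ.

23.3 kWh

In absolute terms T_C = 275.05 K and T_H = 301.15 K, so ΔT = 26.10 K.
The reversible limit is COP_R = T_C/ΔT = 10.54, so W_min = Q_C/COP = Q_C·ΔT/T_C.
W_min = 885000 × 26.10/275.05 = 83980 kJ = 23.33 kWh.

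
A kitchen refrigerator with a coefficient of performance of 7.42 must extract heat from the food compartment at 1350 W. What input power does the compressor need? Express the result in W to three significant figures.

182 W

Ẇ = Q̇_C/COP = 1350/7.42 = 181.9 W.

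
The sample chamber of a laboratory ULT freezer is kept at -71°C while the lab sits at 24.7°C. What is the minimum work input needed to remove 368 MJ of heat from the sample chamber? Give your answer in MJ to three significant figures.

In absolute terms T_C = 202.15 K and T_H = 297.85 K, so ΔT = 95.70 K.
The reversible limit is COP_R = T_C/ΔT = 2.112, so W_min = Q_C/COP = Q_C·ΔT/T_C.
W_min = 368.0 × 95.70/202.15 = 174.2 MJ.

174 MJ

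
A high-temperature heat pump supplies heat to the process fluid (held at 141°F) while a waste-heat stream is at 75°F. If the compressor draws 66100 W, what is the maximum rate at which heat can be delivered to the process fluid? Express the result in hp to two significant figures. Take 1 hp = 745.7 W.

In absolute terms T_C = 297.04 K and T_H = 333.71 K, so ΔT = 36.67 K.
COP_Carnot = T_H/ΔT = 333.71/36.67 = 9.101.
Q̇_max = COP_Carnot × Ẇ = 9.101 × 66100 W = 601600 W = 806.7 hp.

810 hp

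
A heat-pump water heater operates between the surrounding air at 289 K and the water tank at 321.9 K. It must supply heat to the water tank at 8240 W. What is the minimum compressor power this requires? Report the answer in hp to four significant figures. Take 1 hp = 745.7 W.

1.129 hp

The reservoir spacing is ΔT = 321.9 − 289 = 32.90 K.
COP_Carnot = T_H/ΔT = 321.90/32.90 = 9.784.
Ẇ_min = Q̇/COP_Carnot = 8240/9.784 = 842.2 W = 1.129 hp.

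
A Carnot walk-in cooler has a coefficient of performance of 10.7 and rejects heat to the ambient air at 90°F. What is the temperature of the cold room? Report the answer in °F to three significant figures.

43.0 °F

For a Carnot refrigerator COP_R = T_C/(T_H − T_C), so T_C = COP·T_H/(1 + COP).
With T_H = 305.37 K, T_C = 10.7 × 305.37/11.70 = 279.27 K.
Converting, 279.27 K = 43.02°F.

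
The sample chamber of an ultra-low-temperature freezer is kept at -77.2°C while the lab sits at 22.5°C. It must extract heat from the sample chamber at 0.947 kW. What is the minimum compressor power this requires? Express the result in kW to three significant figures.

In absolute terms T_C = 195.95 K and T_H = 295.65 K, so ΔT = 99.70 K.
COP_Carnot = T_C/ΔT = 195.95/99.70 = 1.965.
Ẇ_min = Q̇/COP_Carnot = 0.9470/1.965 = 0.4818 kW.

0.482 kW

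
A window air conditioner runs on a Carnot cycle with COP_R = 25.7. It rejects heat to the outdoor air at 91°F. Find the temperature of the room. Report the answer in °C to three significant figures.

For a Carnot refrigerator COP_R = T_C/(T_H − T_C), so T_C = COP·T_H/(1 + COP).
With T_H = 305.93 K, T_C = 25.7 × 305.93/26.70 = 294.47 K.
Converting, 294.47 K = 21.32°C.

21.3 °C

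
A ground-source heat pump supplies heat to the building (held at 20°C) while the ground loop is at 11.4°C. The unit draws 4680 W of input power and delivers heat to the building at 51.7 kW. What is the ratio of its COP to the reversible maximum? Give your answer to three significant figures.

0.324

Converting, Q̇_H = 51.70 kW = 51700 W, so COP_actual = Q̇_H/Ẇ = 51700/4680 = 11.05.
In absolute terms T_C = 284.55 K and T_H = 293.15 K, so ΔT = 8.600 K.
COP_Carnot = T_H/ΔT = 293.15/8.600 = 34.09.
η_II = COP_actual/COP_Carnot = 11.05/34.09 = 0.3241.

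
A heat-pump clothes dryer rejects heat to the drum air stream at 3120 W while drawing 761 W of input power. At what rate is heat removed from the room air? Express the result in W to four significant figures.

2359 W

For a cyclic device the first law requires Q̇_H = Q̇_C + Ẇ.
Q̇_C = Q̇_H − Ẇ = 2359 W.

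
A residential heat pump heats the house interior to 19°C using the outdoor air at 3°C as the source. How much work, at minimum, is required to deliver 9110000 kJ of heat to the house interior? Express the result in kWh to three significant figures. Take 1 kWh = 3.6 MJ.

139 kWh

In absolute terms T_C = 276.15 K and T_H = 292.15 K, so ΔT = 16.00 K.
The reversible limit is COP_HP = T_H/ΔT = 18.26, so W_min = Q_H/COP = Q_H·ΔT/T_H.
W_min = 9110000 × 16.00/292.15 = 498900 kJ = 138.6 kWh.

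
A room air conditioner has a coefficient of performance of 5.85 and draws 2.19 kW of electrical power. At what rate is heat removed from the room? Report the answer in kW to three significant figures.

Q̇_C = COP × Ẇ = 5.85 × 2.190 = 12.81 kW.

12.8 kW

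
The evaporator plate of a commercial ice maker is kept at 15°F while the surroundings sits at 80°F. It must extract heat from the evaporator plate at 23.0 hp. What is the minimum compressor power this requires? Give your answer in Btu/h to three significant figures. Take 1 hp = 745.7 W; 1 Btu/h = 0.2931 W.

8010 Btu/h

In absolute terms T_C = 263.71 K and T_H = 299.82 K, so ΔT = 36.11 K.
COP_Carnot = T_C/ΔT = 263.71/36.11 = 7.303.
Ẇ_min = Q̇/COP_Carnot = 23.00/7.303 = 3.150 hp = 8013 Btu/h.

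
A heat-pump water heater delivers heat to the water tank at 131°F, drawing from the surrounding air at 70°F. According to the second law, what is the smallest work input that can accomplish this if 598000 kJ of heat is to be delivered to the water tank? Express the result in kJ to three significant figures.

61800 kJ

In absolute terms T_C = 294.26 K and T_H = 328.15 K, so ΔT = 33.89 K.
The reversible limit is COP_HP = T_H/ΔT = 9.683, so W_min = Q_H/COP = Q_H·ΔT/T_H.
W_min = 598000 × 33.89/328.15 = 61760 kJ.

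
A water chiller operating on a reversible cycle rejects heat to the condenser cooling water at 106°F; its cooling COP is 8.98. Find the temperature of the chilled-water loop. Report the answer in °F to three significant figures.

49.3 °F

For a Carnot refrigerator COP_R = T_C/(T_H − T_C), so T_C = COP·T_H/(1 + COP).
With T_H = 314.26 K, T_C = 8.98 × 314.26/9.980 = 282.77 K.
Converting, 282.77 K = 49.32°F.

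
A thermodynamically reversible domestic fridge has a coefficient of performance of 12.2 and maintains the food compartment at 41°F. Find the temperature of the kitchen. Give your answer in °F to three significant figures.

COP_R = T_C/(T_H − T_C) gives T_H − T_C = T_C/COP.
With T_C = 278.15 K, T_H = 278.15 × (1 + 1/12.2) = 300.95 K.
Converting, 300.95 K = 82.04°F.

82.0 °F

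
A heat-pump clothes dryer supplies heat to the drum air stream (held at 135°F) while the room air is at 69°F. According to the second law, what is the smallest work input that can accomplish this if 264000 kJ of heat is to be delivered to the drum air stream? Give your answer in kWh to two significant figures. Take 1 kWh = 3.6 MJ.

In absolute terms T_C = 293.71 K and T_H = 330.37 K, so ΔT = 36.67 K.
The reversible limit is COP_HP = T_H/ΔT = 9.010, so W_min = Q_H/COP = Q_H·ΔT/T_H.
W_min = 264000 × 36.67/330.37 = 29300 kJ = 8.139 kWh.

8.1 kWh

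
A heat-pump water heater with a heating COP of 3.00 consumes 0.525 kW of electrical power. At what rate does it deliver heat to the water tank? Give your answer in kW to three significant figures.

Q̇_H = COP_HP × Ẇ = 3.00 × 0.5250 = 1.575 kW.

1.58 kW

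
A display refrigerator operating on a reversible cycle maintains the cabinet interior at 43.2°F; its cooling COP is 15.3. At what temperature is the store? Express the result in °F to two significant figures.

COP_R = T_C/(T_H − T_C) gives T_H − T_C = T_C/COP.
With T_C = 279.37 K, T_H = 279.37 × (1 + 1/15.3) = 297.63 K.
Converting, 297.63 K = 76.07°F.

76 °F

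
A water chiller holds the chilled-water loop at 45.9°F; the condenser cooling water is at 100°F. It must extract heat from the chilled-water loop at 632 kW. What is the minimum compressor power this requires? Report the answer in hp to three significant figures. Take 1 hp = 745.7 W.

90.7 hp

In absolute terms T_C = 280.87 K and T_H = 310.93 K, so ΔT = 30.06 K.
COP_Carnot = T_C/ΔT = 280.87/30.06 = 9.345.
Ẇ_min = Q̇/COP_Carnot = 632.0/9.345 = 67.63 kW = 90.69 hp.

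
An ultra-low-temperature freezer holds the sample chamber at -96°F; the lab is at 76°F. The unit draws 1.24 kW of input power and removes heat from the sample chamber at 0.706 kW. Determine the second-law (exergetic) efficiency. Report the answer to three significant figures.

0.269

COP_actual = Q̇_C/Ẇ = 0.7060/1.240 = 0.5694.
In absolute terms T_C = 202.04 K and T_H = 297.59 K, so ΔT = 95.56 K.
COP_Carnot = T_C/ΔT = 202.04/95.56 = 2.114.
η_II = COP_actual/COP_Carnot = 0.5694/2.114 = 0.2693.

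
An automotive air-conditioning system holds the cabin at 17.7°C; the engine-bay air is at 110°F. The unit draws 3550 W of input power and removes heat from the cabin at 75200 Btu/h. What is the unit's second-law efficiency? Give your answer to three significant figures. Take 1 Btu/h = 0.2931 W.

0.547

Converting, Q̇_C = 75200 Btu/h = 22040 W, so COP_actual = Q̇_C/Ẇ = 22040/3550 = 6.209.
In absolute terms T_C = 290.85 K and T_H = 316.48 K, so ΔT = 25.63 K.
COP_Carnot = T_C/ΔT = 290.85/25.63 = 11.35.
η_II = COP_actual/COP_Carnot = 6.209/11.35 = 0.5472.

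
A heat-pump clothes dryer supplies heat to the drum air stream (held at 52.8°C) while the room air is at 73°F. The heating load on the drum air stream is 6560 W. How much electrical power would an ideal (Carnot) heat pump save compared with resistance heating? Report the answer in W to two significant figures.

6000 W

In absolute terms T_C = 295.93 K and T_H = 325.95 K, so ΔT = 30.02 K.
COP_Carnot = T_H/ΔT = 325.95/30.02 = 10.86.
Resistance heating needs Ẇ_res = Q̇_H = 6560 W; the reversible heat pump needs only Ẇ_hp = Q̇_H/COP = 604.2 W.
Saving = 6560 − 604.2 = 5956 W.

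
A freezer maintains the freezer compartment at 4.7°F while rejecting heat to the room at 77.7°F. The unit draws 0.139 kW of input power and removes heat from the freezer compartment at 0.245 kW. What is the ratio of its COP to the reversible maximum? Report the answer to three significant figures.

COP_actual = Q̇_C/Ẇ = 0.2450/0.1390 = 1.763.
In absolute terms T_C = 257.98 K and T_H = 298.54 K, so ΔT = 40.56 K.
COP_Carnot = T_C/ΔT = 257.98/40.56 = 6.361.
η_II = COP_actual/COP_Carnot = 1.763/6.361 = 0.2771.

0.277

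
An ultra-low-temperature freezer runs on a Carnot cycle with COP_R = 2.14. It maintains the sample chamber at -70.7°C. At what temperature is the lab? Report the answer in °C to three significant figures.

COP_R = T_C/(T_H − T_C) gives T_H − T_C = T_C/COP.
With T_C = 202.45 K, T_H = 202.45 × (1 + 1/2.14) = 297.05 K.
Converting, 297.05 K = 23.90°C.

23.9 °C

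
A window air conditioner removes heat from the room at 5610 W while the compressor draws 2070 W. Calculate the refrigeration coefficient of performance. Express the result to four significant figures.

The first law gives Q̇_H = Q̇_C + Ẇ, so the three rates are Q̇_C = 5610, Q̇_H = 7680, Ẇ = 2070 W.
COP_R = Q̇_C/Ẇ = 5610/2070 = 2.710.

2.710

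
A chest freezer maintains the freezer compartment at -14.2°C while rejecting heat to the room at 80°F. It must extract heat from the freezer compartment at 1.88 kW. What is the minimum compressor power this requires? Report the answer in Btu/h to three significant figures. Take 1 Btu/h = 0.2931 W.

In absolute terms T_C = 258.95 K and T_H = 299.82 K, so ΔT = 40.87 K.
COP_Carnot = T_C/ΔT = 258.95/40.87 = 6.336.
Ẇ_min = Q̇/COP_Carnot = 1.880/6.336 = 0.2967 kW = 1012 Btu/h.

1010 Btu/h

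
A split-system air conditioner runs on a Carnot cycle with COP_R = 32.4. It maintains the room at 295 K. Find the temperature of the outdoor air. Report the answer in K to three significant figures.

304 K

COP_R = T_C/(T_H − T_C) gives T_H − T_C = T_C/COP.
With T_C = 295.00 K, T_H = 295.00 × (1 + 1/32.4) = 304.10 K.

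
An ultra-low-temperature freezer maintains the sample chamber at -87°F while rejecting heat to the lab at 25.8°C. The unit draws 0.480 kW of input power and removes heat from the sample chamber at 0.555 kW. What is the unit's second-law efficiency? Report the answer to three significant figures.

0.513

COP_actual = Q̇_C/Ẇ = 0.5550/0.4800 = 1.156.
In absolute terms T_C = 207.04 K and T_H = 298.95 K, so ΔT = 91.91 K.
COP_Carnot = T_C/ΔT = 207.04/91.91 = 2.253.
η_II = COP_actual/COP_Carnot = 1.156/2.253 = 0.5133.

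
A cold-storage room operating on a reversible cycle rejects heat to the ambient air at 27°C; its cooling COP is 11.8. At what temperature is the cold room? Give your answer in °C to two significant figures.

For a Carnot refrigerator COP_R = T_C/(T_H − T_C), so T_C = COP·T_H/(1 + COP).
With T_H = 300.15 K, T_C = 11.8 × 300.15/12.80 = 276.70 K.
Converting, 276.70 K = 3.55°C.

3.6 °C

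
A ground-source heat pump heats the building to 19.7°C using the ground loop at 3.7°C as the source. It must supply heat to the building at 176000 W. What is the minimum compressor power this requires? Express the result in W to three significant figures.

In absolute terms T_C = 276.85 K and T_H = 292.85 K, so ΔT = 16.00 K.
COP_Carnot = T_H/ΔT = 292.85/16.00 = 18.30.
Ẇ_min = Q̇/COP_Carnot = 176000/18.30 = 9616 W.

9620 W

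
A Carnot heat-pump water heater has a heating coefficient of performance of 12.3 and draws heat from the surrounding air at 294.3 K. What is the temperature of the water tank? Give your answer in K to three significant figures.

320 K

COP_HP = T_H/(T_H − T_C) rearranges to T_H = COP·T_C/(COP − 1).
With T_C = 294.30 K, T_H = 12.3 × 294.30/11.30 = 320.34 K.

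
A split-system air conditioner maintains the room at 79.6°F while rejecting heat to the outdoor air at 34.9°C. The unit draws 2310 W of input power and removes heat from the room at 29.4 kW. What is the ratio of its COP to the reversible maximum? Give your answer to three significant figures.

0.359

Converting, Q̇_C = 29.40 kW = 29400 W, so COP_actual = Q̇_C/Ẇ = 29400/2310 = 12.73.
In absolute terms T_C = 299.59 K and T_H = 308.05 K, so ΔT = 8.456 K.
COP_Carnot = T_C/ΔT = 299.59/8.456 = 35.43.
η_II = COP_actual/COP_Carnot = 12.73/35.43 = 0.3592.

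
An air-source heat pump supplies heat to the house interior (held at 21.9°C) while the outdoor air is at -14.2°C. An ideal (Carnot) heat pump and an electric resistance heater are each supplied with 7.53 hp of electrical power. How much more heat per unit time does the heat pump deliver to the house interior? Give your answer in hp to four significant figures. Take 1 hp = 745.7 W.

54.01 hp

In absolute terms T_C = 258.95 K and T_H = 295.05 K, so ΔT = 36.10 K.
COP_Carnot = T_H/ΔT = 295.05/36.10 = 8.173.
The heat pump delivers Q̇_H = COP × Ẇ = 61.54 hp; the resistance heater delivers Ẇ = 7.530 hp.
Extra = (COP − 1)·Ẇ = 54.01 hp.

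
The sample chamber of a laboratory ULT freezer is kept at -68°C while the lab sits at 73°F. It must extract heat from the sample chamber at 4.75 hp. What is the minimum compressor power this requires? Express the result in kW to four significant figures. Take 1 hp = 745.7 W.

1.567 kW

In absolute terms T_C = 205.15 K and T_H = 295.93 K, so ΔT = 90.78 K.
COP_Carnot = T_C/ΔT = 205.15/90.78 = 2.260.
Ẇ_min = Q̇/COP_Carnot = 4.750/2.260 = 2.102 hp = 1.567 kW.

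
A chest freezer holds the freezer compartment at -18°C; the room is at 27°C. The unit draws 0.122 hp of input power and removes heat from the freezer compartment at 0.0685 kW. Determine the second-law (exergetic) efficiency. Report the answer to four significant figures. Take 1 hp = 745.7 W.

Converting, Q̇_C = 0.06850 kW = 0.09186 hp, so COP_actual = Q̇_C/Ẇ = 0.09186/0.1220 = 0.7530.
In absolute terms T_C = 255.15 K and T_H = 300.15 K, so ΔT = 45.00 K.
COP_Carnot = T_C/ΔT = 255.15/45.00 = 5.670.
η_II = COP_actual/COP_Carnot = 0.7530/5.670 = 0.1328.

0.1328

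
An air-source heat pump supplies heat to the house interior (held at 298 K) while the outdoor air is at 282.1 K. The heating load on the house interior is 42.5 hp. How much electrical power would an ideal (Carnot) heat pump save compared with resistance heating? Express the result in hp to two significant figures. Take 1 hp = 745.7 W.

40 hp

The reservoir spacing is ΔT = 298 − 282.1 = 15.90 K.
COP_Carnot = T_H/ΔT = 298.00/15.90 = 18.74.
Resistance heating needs Ẇ_res = Q̇_H = 42.50 hp; the reversible heat pump needs only Ẇ_hp = Q̇_H/COP = 2.268 hp.
Saving = 42.50 − 2.268 = 40.23 hp.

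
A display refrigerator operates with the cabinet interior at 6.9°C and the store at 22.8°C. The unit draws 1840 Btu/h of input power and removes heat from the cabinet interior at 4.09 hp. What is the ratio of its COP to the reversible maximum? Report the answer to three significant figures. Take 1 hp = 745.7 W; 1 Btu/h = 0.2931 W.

0.321

Converting, Q̇_C = 4.090 hp = 10410 Btu/h, so COP_actual = Q̇_C/Ẇ = 10410/1840 = 5.655.
In absolute terms T_C = 280.05 K and T_H = 295.95 K, so ΔT = 15.90 K.
COP_Carnot = T_C/ΔT = 280.05/15.90 = 17.61.
η_II = COP_actual/COP_Carnot = 5.655/17.61 = 0.3211.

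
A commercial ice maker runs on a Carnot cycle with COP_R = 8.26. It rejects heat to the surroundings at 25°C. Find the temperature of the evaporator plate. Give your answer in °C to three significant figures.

For a Carnot refrigerator COP_R = T_C/(T_H − T_C), so T_C = COP·T_H/(1 + COP).
With T_H = 298.15 K, T_C = 8.26 × 298.15/9.260 = 265.95 K.
Converting, 265.95 K = -7.20°C.

-7.20 °C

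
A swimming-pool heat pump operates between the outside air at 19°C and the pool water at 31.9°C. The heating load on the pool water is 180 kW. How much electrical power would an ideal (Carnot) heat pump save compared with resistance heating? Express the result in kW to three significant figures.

In absolute terms T_C = 292.15 K and T_H = 305.05 K, so ΔT = 12.90 K.
COP_Carnot = T_H/ΔT = 305.05/12.90 = 23.65.
Resistance heating needs Ẇ_res = Q̇_H = 180.0 kW; the reversible heat pump needs only Ẇ_hp = Q̇_H/COP = 7.612 kW.
Saving = 180.0 − 7.612 = 172.4 kW.

172 kW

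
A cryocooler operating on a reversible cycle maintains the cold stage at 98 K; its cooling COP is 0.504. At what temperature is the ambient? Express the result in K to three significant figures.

292 K

COP_R = T_C/(T_H − T_C) gives T_H − T_C = T_C/COP.
With T_C = 98.00 K, T_H = 98.00 × (1 + 1/0.504) = 292.44 K.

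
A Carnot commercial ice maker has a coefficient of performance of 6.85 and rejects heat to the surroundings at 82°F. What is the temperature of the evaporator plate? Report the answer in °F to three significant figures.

For a Carnot refrigerator COP_R = T_C/(T_H − T_C), so T_C = COP·T_H/(1 + COP).
With T_H = 300.93 K, T_C = 6.85 × 300.93/7.850 = 262.59 K.
Converting, 262.59 K = 13.00°F.

13.0 °F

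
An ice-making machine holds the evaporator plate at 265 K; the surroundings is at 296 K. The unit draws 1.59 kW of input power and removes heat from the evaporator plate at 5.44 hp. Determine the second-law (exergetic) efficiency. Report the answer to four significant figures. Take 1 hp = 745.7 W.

0.2985

Converting, Q̇_C = 5.440 hp = 4.057 kW, so COP_actual = Q̇_C/Ẇ = 4.057/1.590 = 2.551.
The reservoir spacing is ΔT = 296 − 265 = 31.00 K.
COP_Carnot = T_C/ΔT = 265.00/31.00 = 8.548.
η_II = COP_actual/COP_Carnot = 2.551/8.548 = 0.2985.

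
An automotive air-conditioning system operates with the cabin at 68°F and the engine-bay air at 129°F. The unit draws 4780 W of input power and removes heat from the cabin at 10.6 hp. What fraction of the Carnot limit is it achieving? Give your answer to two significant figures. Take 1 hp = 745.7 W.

Converting, Q̇_C = 10.60 hp = 7904 W, so COP_actual = Q̇_C/Ẇ = 7904/4780 = 1.654.
In absolute terms T_C = 293.15 K and T_H = 327.04 K, so ΔT = 33.89 K.
COP_Carnot = T_C/ΔT = 293.15/33.89 = 8.650.
η_II = COP_actual/COP_Carnot = 1.654/8.650 = 0.1912.

0.19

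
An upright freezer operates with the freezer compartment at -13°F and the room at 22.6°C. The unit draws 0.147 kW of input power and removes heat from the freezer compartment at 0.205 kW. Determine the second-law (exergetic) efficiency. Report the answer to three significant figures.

0.268

COP_actual = Q̇_C/Ẇ = 0.2050/0.1470 = 1.395.
In absolute terms T_C = 248.15 K and T_H = 295.75 K, so ΔT = 47.60 K.
COP_Carnot = T_C/ΔT = 248.15/47.60 = 5.213.
η_II = COP_actual/COP_Carnot = 1.395/5.213 = 0.2675.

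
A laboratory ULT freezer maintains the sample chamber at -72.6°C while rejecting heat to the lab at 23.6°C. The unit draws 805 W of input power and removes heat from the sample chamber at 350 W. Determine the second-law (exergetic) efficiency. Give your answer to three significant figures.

COP_actual = Q̇_C/Ẇ = 350.0/805.0 = 0.4348.
In absolute terms T_C = 200.55 K and T_H = 296.75 K, so ΔT = 96.20 K.
COP_Carnot = T_C/ΔT = 200.55/96.20 = 2.085.
η_II = COP_actual/COP_Carnot = 0.4348/2.085 = 0.2086.

0.209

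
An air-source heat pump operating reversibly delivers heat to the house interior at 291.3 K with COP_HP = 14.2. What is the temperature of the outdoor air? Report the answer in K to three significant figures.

COP_HP = T_H/(T_H − T_C) gives T_H − T_C = T_H/COP.
With T_H = 291.30 K, T_C = 291.30 × (1 − 1/14.2) = 270.79 K.

271 K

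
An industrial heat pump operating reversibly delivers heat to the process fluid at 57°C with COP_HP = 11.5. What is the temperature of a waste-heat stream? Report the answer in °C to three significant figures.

28.3 °C

COP_HP = T_H/(T_H − T_C) gives T_H − T_C = T_H/COP.
With T_H = 330.15 K, T_C = 330.15 × (1 − 1/11.5) = 301.44 K.
Converting, 301.44 K = 28.29°C.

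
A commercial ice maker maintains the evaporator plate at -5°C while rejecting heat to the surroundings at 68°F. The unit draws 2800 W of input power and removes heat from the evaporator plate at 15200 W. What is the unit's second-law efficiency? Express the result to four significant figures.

0.5061

COP_actual = Q̇_C/Ẇ = 15200/2800 = 5.429.
In absolute terms T_C = 268.15 K and T_H = 293.15 K, so ΔT = 25.00 K.
COP_Carnot = T_C/ΔT = 268.15/25.00 = 10.73.
η_II = COP_actual/COP_Carnot = 5.429/10.73 = 0.5061.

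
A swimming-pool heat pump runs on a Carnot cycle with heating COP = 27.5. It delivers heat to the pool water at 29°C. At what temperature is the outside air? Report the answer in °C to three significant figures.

COP_HP = T_H/(T_H − T_C) gives T_H − T_C = T_H/COP.
With T_H = 302.15 K, T_C = 302.15 × (1 − 1/27.5) = 291.16 K.
Converting, 291.16 K = 18.01°C.

18.0 °C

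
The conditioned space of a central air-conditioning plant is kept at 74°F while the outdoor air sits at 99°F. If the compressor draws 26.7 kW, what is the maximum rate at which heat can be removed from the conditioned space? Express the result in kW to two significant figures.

570 kW

In absolute terms T_C = 296.48 K and T_H = 310.37 K, so ΔT = 13.89 K.
COP_Carnot = T_C/ΔT = 296.48/13.89 = 21.35.
Q̇_max = COP_Carnot × Ẇ = 21.35 × 26.70 kW = 570.0 kW.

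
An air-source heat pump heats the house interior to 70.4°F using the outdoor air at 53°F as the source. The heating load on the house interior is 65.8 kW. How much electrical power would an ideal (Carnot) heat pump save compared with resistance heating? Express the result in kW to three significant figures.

63.6 kW

In absolute terms T_C = 284.82 K and T_H = 294.48 K, so ΔT = 9.667 K.
COP_Carnot = T_H/ΔT = 294.48/9.667 = 30.46.
Resistance heating needs Ẇ_res = Q̇_H = 65.80 kW; the reversible heat pump needs only Ẇ_hp = Q̇_H/COP = 2.160 kW.
Saving = 65.80 − 2.160 = 63.64 kW.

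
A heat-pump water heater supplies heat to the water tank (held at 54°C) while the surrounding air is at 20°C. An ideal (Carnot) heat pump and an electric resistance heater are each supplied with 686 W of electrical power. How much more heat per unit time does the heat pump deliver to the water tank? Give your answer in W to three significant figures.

In absolute terms T_C = 293.15 K and T_H = 327.15 K, so ΔT = 34.00 K.
COP_Carnot = T_H/ΔT = 327.15/34.00 = 9.622.
The heat pump delivers Q̇_H = COP × Ẇ = 6601 W; the resistance heater delivers Ẇ = 686.0 W.
Extra = (COP − 1)·Ẇ = 5915 W.

5910 W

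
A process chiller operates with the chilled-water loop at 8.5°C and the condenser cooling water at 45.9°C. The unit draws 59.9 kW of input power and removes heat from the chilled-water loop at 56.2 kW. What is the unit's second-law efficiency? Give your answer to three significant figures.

COP_actual = Q̇_C/Ẇ = 56.20/59.90 = 0.9382.
In absolute terms T_C = 281.65 K and T_H = 319.05 K, so ΔT = 37.40 K.
COP_Carnot = T_C/ΔT = 281.65/37.40 = 7.531.
η_II = COP_actual/COP_Carnot = 0.9382/7.531 = 0.1246.

0.125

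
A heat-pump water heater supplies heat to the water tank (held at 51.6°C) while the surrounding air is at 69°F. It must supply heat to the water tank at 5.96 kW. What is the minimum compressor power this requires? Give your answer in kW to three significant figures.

0.570 kW

In absolute terms T_C = 293.71 K and T_H = 324.75 K, so ΔT = 31.04 K.
COP_Carnot = T_H/ΔT = 324.75/31.04 = 10.46.
Ẇ_min = Q̇/COP_Carnot = 5.960/10.46 = 0.5697 kW.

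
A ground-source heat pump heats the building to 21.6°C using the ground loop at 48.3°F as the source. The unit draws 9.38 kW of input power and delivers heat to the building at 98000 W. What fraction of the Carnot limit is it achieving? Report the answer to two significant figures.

0.44

Converting, Q̇_H = 98000 W = 98.00 kW, so COP_actual = Q̇_H/Ẇ = 98.00/9.380 = 10.45.
In absolute terms T_C = 282.21 K and T_H = 294.75 K, so ΔT = 12.54 K.
COP_Carnot = T_H/ΔT = 294.75/12.54 = 23.50.
η_II = COP_actual/COP_Carnot = 10.45/23.50 = 0.4447.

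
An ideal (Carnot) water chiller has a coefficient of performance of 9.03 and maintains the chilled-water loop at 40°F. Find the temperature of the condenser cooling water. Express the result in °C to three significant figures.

COP_R = T_C/(T_H − T_C) gives T_H − T_C = T_C/COP.
With T_C = 277.59 K, T_H = 277.59 × (1 + 1/9.03) = 308.34 K.
Converting, 308.34 K = 35.19°C.

35.2 °C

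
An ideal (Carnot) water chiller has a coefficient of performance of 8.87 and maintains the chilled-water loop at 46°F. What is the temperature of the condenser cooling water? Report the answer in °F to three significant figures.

COP_R = T_C/(T_H − T_C) gives T_H − T_C = T_C/COP.
With T_C = 280.93 K, T_H = 280.93 × (1 + 1/8.87) = 312.60 K.
Converting, 312.60 K = 103.01°F.

103 °F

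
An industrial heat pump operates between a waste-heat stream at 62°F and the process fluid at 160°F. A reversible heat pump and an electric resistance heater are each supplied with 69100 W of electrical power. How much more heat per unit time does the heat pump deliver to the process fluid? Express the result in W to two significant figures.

In absolute terms T_C = 289.82 K and T_H = 344.26 K, so ΔT = 54.44 K.
COP_Carnot = T_H/ΔT = 344.26/54.44 = 6.323.
The heat pump delivers Q̇_H = COP × Ẇ = 436900 W; the resistance heater delivers Ẇ = 69100 W.
Extra = (COP − 1)·Ẇ = 367800 W.

370000 W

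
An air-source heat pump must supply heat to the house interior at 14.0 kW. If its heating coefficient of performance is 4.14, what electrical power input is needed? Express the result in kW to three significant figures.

Ẇ = Q̇_H/COP_HP = 14.00/4.14 = 3.382 kW.

3.38 kW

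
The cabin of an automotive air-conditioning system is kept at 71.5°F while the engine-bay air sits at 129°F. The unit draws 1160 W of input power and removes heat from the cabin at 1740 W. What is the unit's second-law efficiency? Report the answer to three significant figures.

0.162

COP_actual = Q̇_C/Ẇ = 1740/1160 = 1.500.
In absolute terms T_C = 295.09 K and T_H = 327.04 K, so ΔT = 31.94 K.
COP_Carnot = T_C/ΔT = 295.09/31.94 = 9.238.
η_II = COP_actual/COP_Carnot = 1.500/9.238 = 0.1624.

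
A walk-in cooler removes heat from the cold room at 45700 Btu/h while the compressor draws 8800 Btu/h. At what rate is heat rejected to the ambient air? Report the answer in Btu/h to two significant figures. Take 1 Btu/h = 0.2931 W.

55000 Btu/h

For a cyclic device the first law requires Q̇_H = Q̇_C + Ẇ.
Q̇_H = Q̇_C + Ẇ = 54500 Btu/h.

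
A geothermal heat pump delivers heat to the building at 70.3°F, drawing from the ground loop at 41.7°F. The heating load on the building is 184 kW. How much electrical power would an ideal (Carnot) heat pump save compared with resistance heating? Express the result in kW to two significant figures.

In absolute terms T_C = 278.54 K and T_H = 294.43 K, so ΔT = 15.89 K.
COP_Carnot = T_H/ΔT = 294.43/15.89 = 18.53.
Resistance heating needs Ẇ_res = Q̇_H = 184.0 kW; the reversible heat pump needs only Ẇ_hp = Q̇_H/COP = 9.930 kW.
Saving = 184.0 − 9.930 = 174.1 kW.

170 kW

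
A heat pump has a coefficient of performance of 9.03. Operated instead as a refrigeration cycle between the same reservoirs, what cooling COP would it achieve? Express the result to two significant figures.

Since Q_H = Q_C + W for any cycle, COP_R = Q_C/W = Q_H/W − 1.
COP_R = 9.03 − 1 = 8.03.

8.0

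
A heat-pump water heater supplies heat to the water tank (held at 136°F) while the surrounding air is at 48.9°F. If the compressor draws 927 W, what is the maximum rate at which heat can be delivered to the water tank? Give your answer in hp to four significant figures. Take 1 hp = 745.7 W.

In absolute terms T_C = 282.54 K and T_H = 330.93 K, so ΔT = 48.39 K.
COP_Carnot = T_H/ΔT = 330.93/48.39 = 6.839.
Q̇_max = COP_Carnot × Ẇ = 6.839 × 927.0 W = 6340 W = 8.502 hp.

8.502 hp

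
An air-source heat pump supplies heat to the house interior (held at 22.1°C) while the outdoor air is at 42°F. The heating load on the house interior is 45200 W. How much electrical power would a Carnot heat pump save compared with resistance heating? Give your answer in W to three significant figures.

In absolute terms T_C = 278.71 K and T_H = 295.25 K, so ΔT = 16.54 K.
COP_Carnot = T_H/ΔT = 295.25/16.54 = 17.85.
Resistance heating needs Ẇ_res = Q̇_H = 45200 W; the reversible heat pump needs only Ẇ_hp = Q̇_H/COP = 2533 W.
Saving = 45200 − 2533 = 42670 W.

42700 W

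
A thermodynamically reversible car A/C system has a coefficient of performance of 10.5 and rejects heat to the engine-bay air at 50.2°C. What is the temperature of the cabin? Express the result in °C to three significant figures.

For a Carnot refrigerator COP_R = T_C/(T_H − T_C), so T_C = COP·T_H/(1 + COP).
With T_H = 323.35 K, T_C = 10.5 × 323.35/11.50 = 295.23 K.
Converting, 295.23 K = 22.08°C.

22.1 °C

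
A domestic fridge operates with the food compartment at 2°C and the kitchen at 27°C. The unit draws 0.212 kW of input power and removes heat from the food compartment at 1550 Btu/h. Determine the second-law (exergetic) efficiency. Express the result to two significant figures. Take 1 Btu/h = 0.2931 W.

0.19

Converting, Q̇_C = 1550 Btu/h = 0.4543 kW, so COP_actual = Q̇_C/Ẇ = 0.4543/0.2120 = 2.143.
In absolute terms T_C = 275.15 K and T_H = 300.15 K, so ΔT = 25.00 K.
COP_Carnot = T_C/ΔT = 275.15/25.00 = 11.01.
η_II = COP_actual/COP_Carnot = 2.143/11.01 = 0.1947.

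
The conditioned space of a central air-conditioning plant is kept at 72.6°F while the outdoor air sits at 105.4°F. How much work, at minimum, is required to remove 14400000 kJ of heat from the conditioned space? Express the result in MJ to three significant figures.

In absolute terms T_C = 295.71 K and T_H = 313.93 K, so ΔT = 18.22 K.
The reversible limit is COP_R = T_C/ΔT = 16.23, so W_min = Q_C/COP = Q_C·ΔT/T_C.
W_min = 14400000 × 18.22/295.71 = 887400 kJ = 887.4 MJ.

887 MJ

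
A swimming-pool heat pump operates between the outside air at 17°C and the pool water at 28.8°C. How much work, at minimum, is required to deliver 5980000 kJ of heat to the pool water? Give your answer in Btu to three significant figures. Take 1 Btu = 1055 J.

222000 Btu

In absolute terms T_C = 290.15 K and T_H = 301.95 K, so ΔT = 11.80 K.
The reversible limit is COP_HP = T_H/ΔT = 25.59, so W_min = Q_H/COP = Q_H·ΔT/T_H.
W_min = 5980000 × 11.80/301.95 = 233700 kJ = 221500 Btu.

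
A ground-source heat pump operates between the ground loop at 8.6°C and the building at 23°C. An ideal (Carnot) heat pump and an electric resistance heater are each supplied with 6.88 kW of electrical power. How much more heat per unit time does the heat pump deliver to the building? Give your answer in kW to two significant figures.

In absolute terms T_C = 281.75 K and T_H = 296.15 K, so ΔT = 14.40 K.
COP_Carnot = T_H/ΔT = 296.15/14.40 = 20.57.
The heat pump delivers Q̇_H = COP × Ẇ = 141.5 kW; the resistance heater delivers Ẇ = 6.880 kW.
Extra = (COP − 1)·Ẇ = 134.6 kW.

130 kW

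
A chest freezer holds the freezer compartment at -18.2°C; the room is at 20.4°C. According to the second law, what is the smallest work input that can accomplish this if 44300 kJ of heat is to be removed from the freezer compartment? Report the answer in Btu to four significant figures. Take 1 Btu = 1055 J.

6357 Btu

In absolute terms T_C = 254.95 K and T_H = 293.55 K, so ΔT = 38.60 K.
The reversible limit is COP_R = T_C/ΔT = 6.605, so W_min = Q_C/COP = Q_C·ΔT/T_C.
W_min = 44300 × 38.60/254.95 = 6707 kJ = 6357 Btu.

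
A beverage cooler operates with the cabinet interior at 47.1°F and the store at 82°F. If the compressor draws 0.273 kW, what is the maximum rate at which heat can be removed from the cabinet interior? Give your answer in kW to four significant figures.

In absolute terms T_C = 281.54 K and T_H = 300.93 K, so ΔT = 19.39 K.
COP_Carnot = T_C/ΔT = 281.54/19.39 = 14.52.
Q̇_max = COP_Carnot × Ẇ = 14.52 × 0.2730 kW = 3.964 kW.

3.964 kW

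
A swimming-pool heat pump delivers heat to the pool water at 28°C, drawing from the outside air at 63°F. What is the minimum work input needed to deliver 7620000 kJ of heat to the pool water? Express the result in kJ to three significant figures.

273000 kJ

In absolute terms T_C = 290.37 K and T_H = 301.15 K, so ΔT = 10.78 K.
The reversible limit is COP_HP = T_H/ΔT = 27.94, so W_min = Q_H/COP = Q_H·ΔT/T_H.
W_min = 7620000 × 10.78/301.15 = 272700 kJ.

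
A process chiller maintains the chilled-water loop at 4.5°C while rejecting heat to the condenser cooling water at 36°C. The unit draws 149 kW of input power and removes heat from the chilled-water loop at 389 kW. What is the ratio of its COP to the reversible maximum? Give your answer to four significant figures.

COP_actual = Q̇_C/Ẇ = 389.0/149.0 = 2.611.
In absolute terms T_C = 277.65 K and T_H = 309.15 K, so ΔT = 31.50 K.
COP_Carnot = T_C/ΔT = 277.65/31.50 = 8.814.
η_II = COP_actual/COP_Carnot = 2.611/8.814 = 0.2962.

0.2962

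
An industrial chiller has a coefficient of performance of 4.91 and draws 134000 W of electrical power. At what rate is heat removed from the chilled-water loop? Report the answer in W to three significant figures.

Q̇_C = COP × Ẇ = 4.91 × 134000 = 657900 W.

658000 W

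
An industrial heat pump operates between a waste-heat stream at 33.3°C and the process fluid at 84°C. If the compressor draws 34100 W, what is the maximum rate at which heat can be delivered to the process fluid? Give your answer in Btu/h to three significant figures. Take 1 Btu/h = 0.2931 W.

In absolute terms T_C = 306.45 K and T_H = 357.15 K, so ΔT = 50.70 K.
COP_Carnot = T_H/ΔT = 357.15/50.70 = 7.044.
Q̇_max = COP_Carnot × Ẇ = 7.044 × 34100 W = 240200 W = 819600 Btu/h.

820000 Btu/h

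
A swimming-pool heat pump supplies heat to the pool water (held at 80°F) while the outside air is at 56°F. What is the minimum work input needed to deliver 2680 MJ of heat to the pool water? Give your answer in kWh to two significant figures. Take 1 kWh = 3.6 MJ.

33 kWh

In absolute terms T_C = 286.48 K and T_H = 299.82 K, so ΔT = 13.33 K.
The reversible limit is COP_HP = T_H/ΔT = 22.49, so W_min = Q_H/COP = Q_H·ΔT/T_H.
W_min = 2680 × 13.33/299.82 = 119.2 MJ = 33.11 kWh.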